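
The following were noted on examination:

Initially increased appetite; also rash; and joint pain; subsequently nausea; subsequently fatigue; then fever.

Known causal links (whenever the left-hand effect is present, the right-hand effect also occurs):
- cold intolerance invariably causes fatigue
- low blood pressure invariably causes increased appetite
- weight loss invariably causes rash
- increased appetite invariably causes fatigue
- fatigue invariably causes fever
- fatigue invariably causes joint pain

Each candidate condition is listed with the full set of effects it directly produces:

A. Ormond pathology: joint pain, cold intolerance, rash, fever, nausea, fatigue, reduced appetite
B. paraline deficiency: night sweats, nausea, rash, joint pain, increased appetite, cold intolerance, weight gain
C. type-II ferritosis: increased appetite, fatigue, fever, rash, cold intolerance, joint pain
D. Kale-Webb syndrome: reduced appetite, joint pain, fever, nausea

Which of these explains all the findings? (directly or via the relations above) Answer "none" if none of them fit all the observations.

Per-candidate check:
(A) Ormond pathology — fails on increased appetite (predicts reduced appetite, not increased appetite)
(B) paraline deficiency — increased appetite ✓; rash ✓; joint pain ✓; nausea ✓; fatigue ✓ (via cold intolerance → fatigue); fever ✓ (via cold intolerance → fatigue → fever)
(C) type-II ferritosis — increased appetite ✓; rash ✓; joint pain ✓; nausea ✗; fatigue ✓; fever ✓
(D) Kale-Webb syndrome — fails on increased appetite, rash, fatigue (predicts reduced appetite, not increased appetite)
Only (B) is consistent with every observation.

B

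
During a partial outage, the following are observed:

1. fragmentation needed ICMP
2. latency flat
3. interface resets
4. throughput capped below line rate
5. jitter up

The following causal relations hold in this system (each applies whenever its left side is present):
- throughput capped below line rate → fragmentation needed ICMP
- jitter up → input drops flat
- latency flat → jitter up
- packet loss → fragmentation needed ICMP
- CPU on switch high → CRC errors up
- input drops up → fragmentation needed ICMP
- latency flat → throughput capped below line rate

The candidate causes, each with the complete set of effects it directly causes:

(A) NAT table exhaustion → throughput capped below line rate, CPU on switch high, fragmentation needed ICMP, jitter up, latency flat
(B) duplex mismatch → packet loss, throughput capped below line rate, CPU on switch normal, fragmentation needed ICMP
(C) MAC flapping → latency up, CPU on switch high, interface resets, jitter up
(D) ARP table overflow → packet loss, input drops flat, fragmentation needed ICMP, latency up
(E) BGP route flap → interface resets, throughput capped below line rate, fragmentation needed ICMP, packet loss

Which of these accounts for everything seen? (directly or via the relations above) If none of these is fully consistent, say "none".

none

Checking each candidate against the observations:
(A) NAT table exhaustion — fragmentation needed ICMP match; latency flat match; interface resets miss; throughput capped below line rate match; jitter up match
(B) duplex mismatch — does not account for latency flat, interface resets, jitter up
(C) MAC flapping — fragmentation needed ICMP miss; latency flat miss; interface resets match; throughput capped below line rate miss; jitter up match
(D) ARP table overflow — fragmentation needed ICMP match; latency flat miss; interface resets miss; throughput capped below line rate miss; jitter up miss
(E) BGP route flap — does not account for latency flat, jitter up
No candidate is consistent with all observations.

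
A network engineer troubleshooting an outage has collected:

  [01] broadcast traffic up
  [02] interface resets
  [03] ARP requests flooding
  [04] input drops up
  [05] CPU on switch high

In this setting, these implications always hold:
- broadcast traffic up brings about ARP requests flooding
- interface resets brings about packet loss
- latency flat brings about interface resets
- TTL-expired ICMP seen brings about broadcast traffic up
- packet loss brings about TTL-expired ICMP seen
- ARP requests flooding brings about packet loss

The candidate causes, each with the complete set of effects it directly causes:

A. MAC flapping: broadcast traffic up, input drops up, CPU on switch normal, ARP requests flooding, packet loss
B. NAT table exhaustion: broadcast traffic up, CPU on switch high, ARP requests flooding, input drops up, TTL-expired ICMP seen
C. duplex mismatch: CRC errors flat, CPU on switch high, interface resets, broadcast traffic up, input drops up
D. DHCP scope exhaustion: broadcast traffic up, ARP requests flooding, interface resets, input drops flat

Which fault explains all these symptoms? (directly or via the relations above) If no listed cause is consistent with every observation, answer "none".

For each candidate, compare predicted effects to what was observed:
(A) MAC flapping — broadcast traffic up yes; interface resets NO; ARP requests flooding yes; input drops up yes; CPU on switch high NO
(B) NAT table exhaustion — broadcast traffic up yes; interface resets NO; ARP requests flooding yes; input drops up yes; CPU on switch high yes
(C) duplex mismatch — broadcast traffic up yes; interface resets yes; ARP requests flooding yes (by broadcast traffic up → ARP requests flooding); input drops up yes; CPU on switch high yes
(D) DHCP scope exhaustion — broadcast traffic up yes; interface resets yes; ARP requests flooding yes; input drops up NO; CPU on switch high NO
(C) is the only candidate with no mismatches.

C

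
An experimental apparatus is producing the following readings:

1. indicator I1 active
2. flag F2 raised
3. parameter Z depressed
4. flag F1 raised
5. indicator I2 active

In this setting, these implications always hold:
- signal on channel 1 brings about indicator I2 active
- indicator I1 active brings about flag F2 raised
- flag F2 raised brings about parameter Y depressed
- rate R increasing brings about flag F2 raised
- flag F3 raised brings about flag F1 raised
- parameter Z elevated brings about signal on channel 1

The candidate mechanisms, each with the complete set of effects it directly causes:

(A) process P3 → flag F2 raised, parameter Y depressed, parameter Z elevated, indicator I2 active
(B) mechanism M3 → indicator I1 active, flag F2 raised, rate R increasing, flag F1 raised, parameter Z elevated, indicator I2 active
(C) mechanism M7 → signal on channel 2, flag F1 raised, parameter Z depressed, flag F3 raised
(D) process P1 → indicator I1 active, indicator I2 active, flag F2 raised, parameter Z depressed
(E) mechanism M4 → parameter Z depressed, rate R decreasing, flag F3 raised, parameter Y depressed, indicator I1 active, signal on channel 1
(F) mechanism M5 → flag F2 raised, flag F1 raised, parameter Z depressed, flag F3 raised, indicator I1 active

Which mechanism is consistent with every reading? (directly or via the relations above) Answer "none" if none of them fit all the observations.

Checking each candidate against the observations:
(A) process P3 — fails on indicator I1 active, parameter Z depressed, flag F1 raised (predicts parameter Z elevated, not parameter Z depressed)
(B) mechanism M3 — indicator I1 active ✓; flag F2 raised ✓; parameter Z depressed ✗; flag F1 raised ✓; indicator I2 active ✓
(C) mechanism M7 — indicator I1 active ✗; flag F2 raised ✗; parameter Z depressed ✓; flag F1 raised ✓; indicator I2 active ✗
(D) process P1 — indicator I1 active ✓; flag F2 raised ✓; parameter Z depressed ✓; flag F1 raised ✗; indicator I2 active ✓
(E) mechanism M4 — accounts for every observation (flag F2 raised through indicator I1 active → flag F2 raised)
(F) mechanism M5 — indicator I1 active ✓; flag F2 raised ✓; parameter Z depressed ✓; flag F1 raised ✓; indicator I2 active ✗
(E) is the only candidate with no mismatches.

E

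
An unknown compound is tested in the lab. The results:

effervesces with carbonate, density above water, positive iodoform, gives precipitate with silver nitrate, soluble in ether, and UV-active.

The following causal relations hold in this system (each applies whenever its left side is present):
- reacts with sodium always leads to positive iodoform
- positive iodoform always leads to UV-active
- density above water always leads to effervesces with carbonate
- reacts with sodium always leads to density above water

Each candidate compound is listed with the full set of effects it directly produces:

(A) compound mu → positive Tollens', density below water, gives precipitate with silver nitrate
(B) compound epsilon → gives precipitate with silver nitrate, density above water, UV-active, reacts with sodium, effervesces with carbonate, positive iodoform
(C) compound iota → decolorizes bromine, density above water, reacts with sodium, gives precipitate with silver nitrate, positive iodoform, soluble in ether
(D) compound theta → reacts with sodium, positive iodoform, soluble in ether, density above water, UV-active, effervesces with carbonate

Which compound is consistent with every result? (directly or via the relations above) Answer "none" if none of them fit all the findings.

C

Per-candidate check:
(A) compound mu — effervesces with carbonate NO; density above water NO; positive iodoform NO; gives precipitate with silver nitrate yes; soluble in ether NO; UV-active NO
(B) compound epsilon — effervesces with carbonate yes; density above water yes; positive iodoform yes; gives precipitate with silver nitrate yes; soluble in ether NO; UV-active yes
(C) compound iota — effervesces with carbonate yes (via density above water → effervesces with carbonate); density above water yes; positive iodoform yes; gives precipitate with silver nitrate yes; soluble in ether yes; UV-active yes (via positive iodoform → UV-active)
(D) compound theta — effervesces with carbonate yes; density above water yes; positive iodoform yes; gives precipitate with silver nitrate NO; soluble in ether yes; UV-active yes
Only (C) is consistent with every observation.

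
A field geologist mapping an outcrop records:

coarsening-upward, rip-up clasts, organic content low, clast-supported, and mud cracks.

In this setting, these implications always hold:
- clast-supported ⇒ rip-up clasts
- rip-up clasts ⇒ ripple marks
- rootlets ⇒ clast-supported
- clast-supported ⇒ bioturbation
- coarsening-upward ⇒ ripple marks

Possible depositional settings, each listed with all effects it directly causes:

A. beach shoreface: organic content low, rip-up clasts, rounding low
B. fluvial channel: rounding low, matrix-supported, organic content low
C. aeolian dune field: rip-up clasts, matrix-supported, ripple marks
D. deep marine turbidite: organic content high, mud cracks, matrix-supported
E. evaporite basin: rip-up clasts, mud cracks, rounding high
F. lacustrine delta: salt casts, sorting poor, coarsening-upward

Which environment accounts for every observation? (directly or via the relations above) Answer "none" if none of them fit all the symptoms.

Checking each candidate against the observations:
(A) beach shoreface — does not account for coarsening-upward, clast-supported, mud cracks
(B) fluvial channel — fails on coarsening-upward, rip-up clasts, clast-supported, mud cracks (predicts matrix-supported, not clast-supported)
(C) aeolian dune field — fails on coarsening-upward, organic content low, clast-supported, mud cracks (predicts matrix-supported, not clast-supported)
(D) deep marine turbidite — coarsening-upward ✗; rip-up clasts ✗; organic content low ✗; clast-supported ✗; mud cracks ✓
(E) evaporite basin — coarsening-upward ✗; rip-up clasts ✓; organic content low ✗; clast-supported ✗; mud cracks ✓
(F) lacustrine delta — does not account for rip-up clasts, organic content low, clast-supported, mud cracks
None of the listed candidates fits everything.

none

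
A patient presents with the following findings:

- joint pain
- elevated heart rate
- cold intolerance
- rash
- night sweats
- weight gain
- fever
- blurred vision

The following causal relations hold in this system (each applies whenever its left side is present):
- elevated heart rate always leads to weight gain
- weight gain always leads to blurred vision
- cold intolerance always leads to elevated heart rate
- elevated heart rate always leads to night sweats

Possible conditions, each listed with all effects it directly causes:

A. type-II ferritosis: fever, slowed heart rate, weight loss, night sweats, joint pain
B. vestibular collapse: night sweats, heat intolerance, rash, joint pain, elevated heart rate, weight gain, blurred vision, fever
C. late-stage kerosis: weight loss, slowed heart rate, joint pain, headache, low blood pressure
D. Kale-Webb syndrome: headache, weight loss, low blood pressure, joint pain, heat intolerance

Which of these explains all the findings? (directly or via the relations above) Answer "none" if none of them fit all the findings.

Testing each hypothesis:
(A) type-II ferritosis — joint pain yes; elevated heart rate NO; cold intolerance NO; rash NO; night sweats yes; weight gain NO; fever yes; blurred vision NO
(B) vestibular collapse — fails on cold intolerance (predicts heat intolerance, not cold intolerance)
(C) late-stage kerosis — fails on elevated heart rate, cold intolerance, rash, night sweats, weight gain, fever, blurred vision (predicts slowed heart rate, not elevated heart rate; predicts weight loss, not weight gain)
(D) Kale-Webb syndrome — joint pain yes; elevated heart rate NO; cold intolerance NO; rash NO; night sweats NO; weight gain NO; fever NO; blurred vision NO
None of the listed candidates fits everything.

none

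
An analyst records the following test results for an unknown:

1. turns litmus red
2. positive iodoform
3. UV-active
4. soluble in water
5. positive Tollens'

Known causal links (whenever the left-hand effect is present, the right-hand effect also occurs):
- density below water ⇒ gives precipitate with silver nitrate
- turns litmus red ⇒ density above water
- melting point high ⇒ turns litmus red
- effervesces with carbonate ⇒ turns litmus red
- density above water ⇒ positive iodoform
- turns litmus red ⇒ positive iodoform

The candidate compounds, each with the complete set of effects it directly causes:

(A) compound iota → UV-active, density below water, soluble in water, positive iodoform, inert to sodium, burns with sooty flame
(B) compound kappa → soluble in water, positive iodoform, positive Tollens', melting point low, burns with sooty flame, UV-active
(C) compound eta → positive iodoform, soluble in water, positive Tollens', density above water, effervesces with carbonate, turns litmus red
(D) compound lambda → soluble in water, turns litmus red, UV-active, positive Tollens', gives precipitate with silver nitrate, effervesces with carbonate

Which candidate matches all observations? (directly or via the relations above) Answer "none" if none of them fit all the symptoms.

D

For each candidate, compare predicted effects to what was observed:
(A) compound iota — turns litmus red ✗; positive iodoform ✓; UV-active ✓; soluble in water ✓; positive Tollens' ✗
(B) compound kappa — turns litmus red ✗; positive iodoform ✓; UV-active ✓; soluble in water ✓; positive Tollens' ✓
(C) compound eta — does not account for UV-active
(D) compound lambda — accounts for every observation (positive iodoform by turns litmus red → positive iodoform)
(D) alone accounts for all the evidence.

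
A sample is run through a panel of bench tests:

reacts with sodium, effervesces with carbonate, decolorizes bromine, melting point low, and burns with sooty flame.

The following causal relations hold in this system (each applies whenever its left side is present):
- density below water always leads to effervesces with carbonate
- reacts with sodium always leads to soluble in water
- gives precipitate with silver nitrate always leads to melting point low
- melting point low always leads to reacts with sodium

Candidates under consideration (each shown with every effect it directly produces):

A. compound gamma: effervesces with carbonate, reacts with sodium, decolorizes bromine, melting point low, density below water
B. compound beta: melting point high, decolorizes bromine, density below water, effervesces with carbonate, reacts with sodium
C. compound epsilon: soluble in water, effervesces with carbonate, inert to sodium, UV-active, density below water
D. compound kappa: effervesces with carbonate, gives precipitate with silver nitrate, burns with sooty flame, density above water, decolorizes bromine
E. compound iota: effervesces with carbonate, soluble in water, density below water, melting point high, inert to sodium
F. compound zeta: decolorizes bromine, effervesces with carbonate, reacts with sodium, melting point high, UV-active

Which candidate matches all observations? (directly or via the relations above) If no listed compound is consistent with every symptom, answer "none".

For each candidate, compare predicted effects to what was observed:
(A) compound gamma — reacts with sodium ✓; effervesces with carbonate ✓; decolorizes bromine ✓; melting point low ✓; burns with sooty flame ✗
(B) compound beta — fails on melting point low, burns with sooty flame (predicts melting point high, not melting point low)
(C) compound epsilon — fails on reacts with sodium, decolorizes bromine, melting point low, burns with sooty flame (predicts inert to sodium, not reacts with sodium)
(D) compound kappa — reacts with sodium ✓ (through gives precipitate with silver nitrate → melting point low → reacts with sodium); effervesces with carbonate ✓; decolorizes bromine ✓; melting point low ✓ (through gives precipitate with silver nitrate → melting point low); burns with sooty flame ✓
(E) compound iota — fails on reacts with sodium, decolorizes bromine, melting point low, burns with sooty flame (predicts inert to sodium, not reacts with sodium; predicts melting point high, not melting point low)
(F) compound zeta — reacts with sodium ✓; effervesces with carbonate ✓; decolorizes bromine ✓; melting point low ✗; burns with sooty flame ✗
(D) is the only candidate with no mismatches.

D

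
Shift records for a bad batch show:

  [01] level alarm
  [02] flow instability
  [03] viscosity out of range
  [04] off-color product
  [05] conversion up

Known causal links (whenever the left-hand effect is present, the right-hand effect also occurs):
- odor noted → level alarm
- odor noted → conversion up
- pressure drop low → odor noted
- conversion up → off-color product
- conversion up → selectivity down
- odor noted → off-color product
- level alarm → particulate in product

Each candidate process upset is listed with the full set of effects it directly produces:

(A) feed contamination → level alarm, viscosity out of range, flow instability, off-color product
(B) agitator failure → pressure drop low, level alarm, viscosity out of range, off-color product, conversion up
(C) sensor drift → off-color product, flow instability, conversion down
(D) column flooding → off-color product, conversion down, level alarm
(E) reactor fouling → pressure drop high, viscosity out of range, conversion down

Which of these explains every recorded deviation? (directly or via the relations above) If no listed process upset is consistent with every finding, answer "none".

none

Testing each hypothesis:
(A) feed contamination — does not account for conversion up
(B) agitator failure — does not account for flow instability
(C) sensor drift — fails on level alarm, viscosity out of range, conversion up (predicts conversion down, not conversion up)
(D) column flooding — level alarm ✓; flow instability ✗; viscosity out of range ✗; off-color product ✓; conversion up ✗
(E) reactor fouling — fails on level alarm, flow instability, off-color product, conversion up (predicts conversion down, not conversion up)
No candidate is consistent with all observations.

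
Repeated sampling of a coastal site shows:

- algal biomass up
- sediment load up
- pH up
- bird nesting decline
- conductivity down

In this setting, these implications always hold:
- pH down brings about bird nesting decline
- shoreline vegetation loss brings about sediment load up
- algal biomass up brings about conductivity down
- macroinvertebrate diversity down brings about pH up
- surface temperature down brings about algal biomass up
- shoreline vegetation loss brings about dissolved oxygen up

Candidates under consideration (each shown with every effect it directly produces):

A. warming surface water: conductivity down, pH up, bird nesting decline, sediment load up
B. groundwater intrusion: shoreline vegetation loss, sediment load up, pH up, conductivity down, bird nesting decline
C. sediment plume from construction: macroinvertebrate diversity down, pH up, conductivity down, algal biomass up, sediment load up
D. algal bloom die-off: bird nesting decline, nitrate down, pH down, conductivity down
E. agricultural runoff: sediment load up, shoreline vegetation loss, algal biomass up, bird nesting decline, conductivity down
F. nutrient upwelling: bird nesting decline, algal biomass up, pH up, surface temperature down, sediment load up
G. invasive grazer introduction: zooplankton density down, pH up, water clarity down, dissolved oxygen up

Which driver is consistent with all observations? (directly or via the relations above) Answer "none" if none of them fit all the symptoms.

Per-candidate check:
(A) warming surface water — algal biomass up -; sediment load up +; pH up +; bird nesting decline +; conductivity down +
(B) groundwater intrusion — algal biomass up -; sediment load up +; pH up +; bird nesting decline +; conductivity down +
(C) sediment plume from construction — algal biomass up +; sediment load up +; pH up +; bird nesting decline -; conductivity down +
(D) algal bloom die-off — fails on algal biomass up, sediment load up, pH up (predicts pH down, not pH up)
(E) agricultural runoff — does not account for pH up
(F) nutrient upwelling — algal biomass up +; sediment load up +; pH up +; bird nesting decline +; conductivity down + (by algal biomass up → conductivity down)
(G) invasive grazer introduction — does not account for algal biomass up, sediment load up, bird nesting decline, conductivity down
Only (F) is consistent with every observation.

F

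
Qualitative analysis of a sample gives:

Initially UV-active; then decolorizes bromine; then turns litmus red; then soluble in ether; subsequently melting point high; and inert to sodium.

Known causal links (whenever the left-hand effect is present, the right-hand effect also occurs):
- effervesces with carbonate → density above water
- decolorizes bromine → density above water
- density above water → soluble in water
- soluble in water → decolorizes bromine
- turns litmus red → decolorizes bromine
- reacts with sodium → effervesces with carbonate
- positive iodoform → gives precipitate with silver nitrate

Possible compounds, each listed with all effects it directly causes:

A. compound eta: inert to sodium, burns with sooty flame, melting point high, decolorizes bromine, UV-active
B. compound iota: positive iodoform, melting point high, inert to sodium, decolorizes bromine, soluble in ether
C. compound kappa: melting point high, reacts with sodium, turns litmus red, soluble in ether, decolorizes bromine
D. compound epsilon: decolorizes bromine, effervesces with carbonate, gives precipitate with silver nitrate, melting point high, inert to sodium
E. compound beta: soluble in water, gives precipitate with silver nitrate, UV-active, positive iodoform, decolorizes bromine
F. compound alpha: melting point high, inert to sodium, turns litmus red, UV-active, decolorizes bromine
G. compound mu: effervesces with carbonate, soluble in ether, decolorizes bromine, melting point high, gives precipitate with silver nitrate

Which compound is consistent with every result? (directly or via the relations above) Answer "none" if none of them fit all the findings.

Testing each hypothesis:
(A) compound eta — UV-active yes; decolorizes bromine yes; turns litmus red NO; soluble in ether NO; melting point high yes; inert to sodium yes
(B) compound iota — UV-active NO; decolorizes bromine yes; turns litmus red NO; soluble in ether yes; melting point high yes; inert to sodium yes
(C) compound kappa — fails on UV-active, inert to sodium (predicts reacts with sodium, not inert to sodium)
(D) compound epsilon — does not account for UV-active, turns litmus red, soluble in ether
(E) compound beta — UV-active yes; decolorizes bromine yes; turns litmus red NO; soluble in ether NO; melting point high NO; inert to sodium NO
(F) compound alpha — does not account for soluble in ether
(G) compound mu — does not account for UV-active, turns litmus red, inert to sodium
None of the listed candidates fits everything.

none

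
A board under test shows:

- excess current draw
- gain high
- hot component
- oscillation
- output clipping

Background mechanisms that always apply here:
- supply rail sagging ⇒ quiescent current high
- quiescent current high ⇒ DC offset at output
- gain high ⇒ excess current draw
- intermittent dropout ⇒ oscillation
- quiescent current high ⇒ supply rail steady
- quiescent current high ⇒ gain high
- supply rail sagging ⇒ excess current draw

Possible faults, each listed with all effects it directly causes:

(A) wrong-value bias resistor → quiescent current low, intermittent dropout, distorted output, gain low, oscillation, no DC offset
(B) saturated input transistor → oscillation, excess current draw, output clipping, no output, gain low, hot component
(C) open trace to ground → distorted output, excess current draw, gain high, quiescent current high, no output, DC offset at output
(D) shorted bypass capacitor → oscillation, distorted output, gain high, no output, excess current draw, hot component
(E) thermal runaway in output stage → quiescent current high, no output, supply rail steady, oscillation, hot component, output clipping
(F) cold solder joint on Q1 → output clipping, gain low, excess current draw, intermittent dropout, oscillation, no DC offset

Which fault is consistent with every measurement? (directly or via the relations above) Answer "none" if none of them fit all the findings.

E

Per-candidate check:
(A) wrong-value bias resistor — fails on excess current draw, gain high, hot component, output clipping (predicts gain low, not gain high)
(B) saturated input transistor — excess current draw ✓; gain high ✗; hot component ✓; oscillation ✓; output clipping ✓
(C) open trace to ground — excess current draw ✓; gain high ✓; hot component ✗; oscillation ✗; output clipping ✗
(D) shorted bypass capacitor — excess current draw ✓; gain high ✓; hot component ✓; oscillation ✓; output clipping ✗
(E) thermal runaway in output stage — accounts for every observation (excess current draw through quiescent current high → gain high → excess current draw)
(F) cold solder joint on Q1 — excess current draw ✓; gain high ✗; hot component ✗; oscillation ✓; output clipping ✓
(E) is the only candidate with no mismatches.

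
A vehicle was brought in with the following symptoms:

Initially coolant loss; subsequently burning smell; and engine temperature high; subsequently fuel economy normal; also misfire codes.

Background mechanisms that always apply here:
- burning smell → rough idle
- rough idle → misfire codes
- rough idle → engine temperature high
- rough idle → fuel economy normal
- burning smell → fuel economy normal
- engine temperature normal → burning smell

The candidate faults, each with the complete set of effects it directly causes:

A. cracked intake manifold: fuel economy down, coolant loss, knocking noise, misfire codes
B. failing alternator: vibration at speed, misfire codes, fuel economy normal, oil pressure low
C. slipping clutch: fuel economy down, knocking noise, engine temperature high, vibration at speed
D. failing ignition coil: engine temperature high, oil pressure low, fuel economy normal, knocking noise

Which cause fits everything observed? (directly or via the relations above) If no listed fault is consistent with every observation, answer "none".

Per-candidate check:
(A) cracked intake manifold — coolant loss match; burning smell miss; engine temperature high miss; fuel economy normal miss; misfire codes match
(B) failing alternator — coolant loss miss; burning smell miss; engine temperature high miss; fuel economy normal match; misfire codes match
(C) slipping clutch — coolant loss miss; burning smell miss; engine temperature high match; fuel economy normal miss; misfire codes miss
(D) failing ignition coil — does not account for coolant loss, burning smell, misfire codes
No candidate is consistent with all observations.

none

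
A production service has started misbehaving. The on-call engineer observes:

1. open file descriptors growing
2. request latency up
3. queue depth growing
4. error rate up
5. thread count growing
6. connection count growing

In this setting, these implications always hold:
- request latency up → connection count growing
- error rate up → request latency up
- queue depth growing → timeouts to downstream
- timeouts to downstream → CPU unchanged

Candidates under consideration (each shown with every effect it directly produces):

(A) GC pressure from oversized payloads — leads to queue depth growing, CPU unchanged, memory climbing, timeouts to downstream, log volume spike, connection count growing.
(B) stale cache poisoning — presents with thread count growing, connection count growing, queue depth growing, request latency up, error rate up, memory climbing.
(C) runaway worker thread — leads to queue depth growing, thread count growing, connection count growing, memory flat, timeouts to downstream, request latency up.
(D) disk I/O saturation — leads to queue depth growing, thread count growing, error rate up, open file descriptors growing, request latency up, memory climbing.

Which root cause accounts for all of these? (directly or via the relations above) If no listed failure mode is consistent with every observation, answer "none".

Per-candidate check:
(A) GC pressure from oversized payloads — does not account for open file descriptors growing, request latency up, error rate up, thread count growing
(B) stale cache poisoning — open file descriptors growing ✗; request latency up ✓; queue depth growing ✓; error rate up ✓; thread count growing ✓; connection count growing ✓
(C) runaway worker thread — open file descriptors growing ✗; request latency up ✓; queue depth growing ✓; error rate up ✗; thread count growing ✓; connection count growing ✓
(D) disk I/O saturation — accounts for every observation (connection count growing through request latency up → connection count growing)
Only (D) is consistent with every observation.

D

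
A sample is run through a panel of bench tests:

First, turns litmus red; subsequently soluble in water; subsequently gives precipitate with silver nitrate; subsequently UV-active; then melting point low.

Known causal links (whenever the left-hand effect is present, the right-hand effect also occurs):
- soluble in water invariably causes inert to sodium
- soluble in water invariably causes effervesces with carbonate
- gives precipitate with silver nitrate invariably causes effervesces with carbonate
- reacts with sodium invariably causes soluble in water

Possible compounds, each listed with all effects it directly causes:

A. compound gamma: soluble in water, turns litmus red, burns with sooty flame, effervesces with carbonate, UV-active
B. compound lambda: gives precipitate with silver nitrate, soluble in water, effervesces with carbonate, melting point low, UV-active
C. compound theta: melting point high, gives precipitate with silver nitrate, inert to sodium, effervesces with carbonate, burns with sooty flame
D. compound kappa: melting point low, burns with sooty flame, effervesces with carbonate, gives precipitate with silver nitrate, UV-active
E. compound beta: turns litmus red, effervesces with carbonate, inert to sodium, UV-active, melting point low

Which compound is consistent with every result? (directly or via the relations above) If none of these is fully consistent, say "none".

none

For each candidate, compare predicted effects to what was observed:
(A) compound gamma — turns litmus red +; soluble in water +; gives precipitate with silver nitrate -; UV-active +; melting point low -
(B) compound lambda — turns litmus red -; soluble in water +; gives precipitate with silver nitrate +; UV-active +; melting point low +
(C) compound theta — turns litmus red -; soluble in water -; gives precipitate with silver nitrate +; UV-active -; melting point low -
(D) compound kappa — does not account for turns litmus red, soluble in water
(E) compound beta — does not account for soluble in water, gives precipitate with silver nitrate
No candidate is consistent with all observations.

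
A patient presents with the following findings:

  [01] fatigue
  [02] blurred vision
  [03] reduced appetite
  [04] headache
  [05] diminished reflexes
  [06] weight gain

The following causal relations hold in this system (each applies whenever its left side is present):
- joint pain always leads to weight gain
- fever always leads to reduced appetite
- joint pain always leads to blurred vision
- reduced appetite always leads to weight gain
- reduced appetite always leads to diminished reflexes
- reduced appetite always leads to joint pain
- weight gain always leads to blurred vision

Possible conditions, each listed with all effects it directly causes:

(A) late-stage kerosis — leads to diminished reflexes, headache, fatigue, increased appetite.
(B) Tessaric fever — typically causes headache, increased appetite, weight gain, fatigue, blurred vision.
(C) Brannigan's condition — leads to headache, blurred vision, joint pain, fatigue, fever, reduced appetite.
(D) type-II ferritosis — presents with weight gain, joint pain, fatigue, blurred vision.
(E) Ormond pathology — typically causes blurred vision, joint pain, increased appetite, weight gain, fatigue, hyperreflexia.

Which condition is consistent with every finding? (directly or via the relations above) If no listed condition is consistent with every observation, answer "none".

C

Per-candidate check:
(A) late-stage kerosis — fatigue +; blurred vision -; reduced appetite -; headache +; diminished reflexes +; weight gain -
(B) Tessaric fever — fatigue +; blurred vision +; reduced appetite -; headache +; diminished reflexes -; weight gain +
(C) Brannigan's condition — fatigue +; blurred vision +; reduced appetite +; headache +; diminished reflexes + (via reduced appetite → diminished reflexes); weight gain + (via reduced appetite → weight gain)
(D) type-II ferritosis — does not account for reduced appetite, headache, diminished reflexes
(E) Ormond pathology — fatigue +; blurred vision +; reduced appetite -; headache -; diminished reflexes -; weight gain +
(C) is the only candidate with no mismatches.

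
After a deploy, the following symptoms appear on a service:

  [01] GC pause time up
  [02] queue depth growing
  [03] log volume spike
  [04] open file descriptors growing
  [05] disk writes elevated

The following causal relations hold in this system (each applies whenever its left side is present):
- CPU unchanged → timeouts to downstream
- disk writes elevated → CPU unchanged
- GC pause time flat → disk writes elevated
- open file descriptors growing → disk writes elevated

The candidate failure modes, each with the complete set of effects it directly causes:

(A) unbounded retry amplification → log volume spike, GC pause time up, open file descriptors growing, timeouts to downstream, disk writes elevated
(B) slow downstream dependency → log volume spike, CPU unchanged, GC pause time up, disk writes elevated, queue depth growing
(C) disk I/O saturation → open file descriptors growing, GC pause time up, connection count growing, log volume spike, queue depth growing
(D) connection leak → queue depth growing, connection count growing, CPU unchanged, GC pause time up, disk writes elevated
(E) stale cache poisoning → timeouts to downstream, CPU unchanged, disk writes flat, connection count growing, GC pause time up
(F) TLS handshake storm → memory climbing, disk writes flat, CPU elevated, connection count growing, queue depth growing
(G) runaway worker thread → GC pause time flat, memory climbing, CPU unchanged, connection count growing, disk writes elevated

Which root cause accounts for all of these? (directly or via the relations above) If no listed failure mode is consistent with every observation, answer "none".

C

For each candidate, compare predicted effects to what was observed:
(A) unbounded retry amplification — GC pause time up ✓; queue depth growing ✗; log volume spike ✓; open file descriptors growing ✓; disk writes elevated ✓
(B) slow downstream dependency — GC pause time up ✓; queue depth growing ✓; log volume spike ✓; open file descriptors growing ✗; disk writes elevated ✓
(C) disk I/O saturation — accounts for every observation (disk writes elevated via open file descriptors growing → disk writes elevated)
(D) connection leak — does not account for log volume spike, open file descriptors growing
(E) stale cache poisoning — fails on queue depth growing, log volume spike, open file descriptors growing, disk writes elevated (predicts disk writes flat, not disk writes elevated)
(F) TLS handshake storm — fails on GC pause time up, log volume spike, open file descriptors growing, disk writes elevated (predicts disk writes flat, not disk writes elevated)
(G) runaway worker thread — GC pause time up ✗; queue depth growing ✗; log volume spike ✗; open file descriptors growing ✗; disk writes elevated ✓
(C) is the only candidate with no mismatches.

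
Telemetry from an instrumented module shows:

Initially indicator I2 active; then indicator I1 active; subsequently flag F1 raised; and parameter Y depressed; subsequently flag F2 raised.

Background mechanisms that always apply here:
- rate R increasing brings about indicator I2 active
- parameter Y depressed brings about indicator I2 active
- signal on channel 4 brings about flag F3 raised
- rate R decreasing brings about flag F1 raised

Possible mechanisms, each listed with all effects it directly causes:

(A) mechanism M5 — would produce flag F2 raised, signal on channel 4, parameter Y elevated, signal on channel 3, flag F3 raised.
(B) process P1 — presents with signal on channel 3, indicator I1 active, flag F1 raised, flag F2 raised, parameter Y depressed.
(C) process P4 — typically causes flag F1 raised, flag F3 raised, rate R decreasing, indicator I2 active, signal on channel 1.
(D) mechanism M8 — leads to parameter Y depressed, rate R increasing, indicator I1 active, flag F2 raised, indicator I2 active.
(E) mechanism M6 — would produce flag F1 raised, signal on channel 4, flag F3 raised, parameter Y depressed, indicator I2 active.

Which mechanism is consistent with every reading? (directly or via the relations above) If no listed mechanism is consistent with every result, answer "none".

B

Per-candidate check:
(A) mechanism M5 — indicator I2 active -; indicator I1 active -; flag F1 raised -; parameter Y depressed -; flag F2 raised +
(B) process P1 — indicator I2 active + (by parameter Y depressed → indicator I2 active); indicator I1 active +; flag F1 raised +; parameter Y depressed +; flag F2 raised +
(C) process P4 — does not account for indicator I1 active, parameter Y depressed, flag F2 raised
(D) mechanism M8 — indicator I2 active +; indicator I1 active +; flag F1 raised -; parameter Y depressed +; flag F2 raised +
(E) mechanism M6 — indicator I2 active +; indicator I1 active -; flag F1 raised +; parameter Y depressed +; flag F2 raised -
(B) alone accounts for all the evidence.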